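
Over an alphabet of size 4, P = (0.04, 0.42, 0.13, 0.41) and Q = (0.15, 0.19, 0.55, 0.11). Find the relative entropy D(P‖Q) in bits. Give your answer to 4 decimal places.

D(P‖Q) = Σ p·log₂(p/q).
  0.04·log₂(0.04/0.15) = -0.07628
  0.42·log₂(0.42/0.19) = 0.48064
  0.13·log₂(0.13/0.55) = -0.27052
  0.41·log₂(0.41/0.11) = 0.77823
D(P‖Q) = 0.9121 bits.

0.9121 bits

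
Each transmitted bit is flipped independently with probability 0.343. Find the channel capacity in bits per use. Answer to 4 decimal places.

0.0723 bits

Binary symmetric channel: C = 1 − h₂(ε) where h₂ is the binary entropy function.
h₂(0.343) = −0.343·log₂0.343 − 0.657·log₂0.657 = 0.9277.
C = 1 − 0.9277 = 0.0723 bits per channel use.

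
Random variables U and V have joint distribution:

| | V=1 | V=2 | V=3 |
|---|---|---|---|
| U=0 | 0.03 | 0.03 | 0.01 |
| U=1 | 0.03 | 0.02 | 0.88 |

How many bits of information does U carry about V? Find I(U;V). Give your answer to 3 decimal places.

0.178 bits

Marginals: p(U) = (0.0700, 0.9300), p(V) = (0.0600, 0.0500, 0.8900).
I(U;V) = Σ p(x,y)·log₂[p(x,y)/(p(x)p(y))].
  (0,1): 0.03·log₂(7.1429) = 0.0851
  (0,2): 0.03·log₂(8.5714) = 0.0930
  (0,3): 0.01·log₂(0.1605) = -0.0264
  (1,1): 0.03·log₂(0.5376) = -0.0269
  (1,2): 0.02·log₂(0.4301) = -0.0243
  (1,3): 0.88·log₂(1.0632) = 0.0778
Sum = 0.178 bits.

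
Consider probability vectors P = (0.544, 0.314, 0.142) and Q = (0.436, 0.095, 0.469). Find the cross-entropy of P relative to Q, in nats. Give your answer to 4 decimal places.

1.2982 nats

H(P,Q) = −Σ p·ln q.
  −0.544·ln(0.436) = 0.45158
  −0.314·ln(0.095) = 0.73912
  −0.142·ln(0.469) = 0.10752
H(P,Q) = 1.2982 nats.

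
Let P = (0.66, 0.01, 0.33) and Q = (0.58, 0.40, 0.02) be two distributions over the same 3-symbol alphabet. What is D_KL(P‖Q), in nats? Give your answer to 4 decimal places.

0.9735 nats

D(P‖Q) = Σ p·ln(p/q).
  0.66·ln(0.66/0.58) = 0.08528
  0.01·ln(0.01/0.40) = -0.03689
  0.33·ln(0.33/0.02) = 0.92511
D(P‖Q) = 0.9735 nats.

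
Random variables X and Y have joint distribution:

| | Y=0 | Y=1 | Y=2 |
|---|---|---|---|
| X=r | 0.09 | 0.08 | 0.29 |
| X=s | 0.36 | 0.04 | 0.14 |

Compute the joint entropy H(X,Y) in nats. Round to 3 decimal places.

1.550 nats

H(X,Y) = −Σ p(x,y)·ln p(x,y) over all 6 cells.
  cell (r,0): −0.09·ln0.09 = 0.2167
  cell (r,1): −0.08·ln0.08 = 0.2021
  cell (r,2): −0.29·ln0.29 = 0.3590
  cell (s,0): −0.36·ln0.36 = 0.3678
  cell (s,1): −0.04·ln0.04 = 0.1288
  cell (s,2): −0.14·ln0.14 = 0.2753
Sum = 1.550 nats.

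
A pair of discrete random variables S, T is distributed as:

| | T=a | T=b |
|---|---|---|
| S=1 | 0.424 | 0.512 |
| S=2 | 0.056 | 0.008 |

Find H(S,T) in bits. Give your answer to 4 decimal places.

1.3079 bits

H(S,T) = −Σ p(x,y)·log₂ p(x,y) over all 4 cells.
  cell (1,a): −0.424·log₂0.424 = 0.52485
  cell (1,b): −0.512·log₂0.512 = 0.49448
  cell (2,a): −0.056·log₂0.056 = 0.23287
  cell (2,b): −0.008·log₂0.008 = 0.05573
Sum = 1.3079 bits.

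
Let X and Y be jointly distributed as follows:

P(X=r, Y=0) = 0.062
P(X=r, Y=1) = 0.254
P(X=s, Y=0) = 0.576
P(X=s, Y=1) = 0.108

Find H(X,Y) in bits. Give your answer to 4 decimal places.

H(X,Y) = −Σ p(x,y)·log₂ p(x,y) over all 4 cells.
  cell (r,0): −0.062·log₂0.062 = 0.24872
  cell (r,1): −0.254·log₂0.254 = 0.50218
  cell (s,0): −0.576·log₂0.576 = 0.45841
  cell (s,1): −0.108·log₂0.108 = 0.34678
Sum = 1.5561 bits.

1.5561 bits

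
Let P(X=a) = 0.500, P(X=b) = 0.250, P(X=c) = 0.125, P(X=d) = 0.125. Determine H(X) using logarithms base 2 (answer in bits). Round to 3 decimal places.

H(X) = −Σ p·log₂ p.
  −(0.500)·log₂(0.500) = 0.5000
  −(0.250)·log₂(0.250) = 0.5000
  −(0.125)·log₂(0.125) = 0.3750
  −(0.125)·log₂(0.125) = 0.3750
Sum: 0.5000 + 0.5000 + 0.3750 + 0.3750 = 1.750 bits.

1.750 bits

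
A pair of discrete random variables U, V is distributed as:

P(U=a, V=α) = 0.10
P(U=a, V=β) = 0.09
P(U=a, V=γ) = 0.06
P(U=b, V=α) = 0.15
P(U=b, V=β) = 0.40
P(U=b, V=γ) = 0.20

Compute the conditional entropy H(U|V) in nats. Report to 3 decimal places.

0.542 nats

Chain rule: H(U|V) = H(U,V) − H(V).
Marginals: p(U) = (0.2500, 0.7500), p(V) = (0.2500, 0.4900, 0.2600).
H(U,V) = 1.5888 nats; H(V) = 1.0464 nats.
H(U|V) = 1.5888 − 1.0464 = 0.542 nats.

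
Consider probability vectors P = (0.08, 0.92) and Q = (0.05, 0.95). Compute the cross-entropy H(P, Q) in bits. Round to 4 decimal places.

0.4138 bits

H(P,Q) = −Σ p·log₂ q.
  −0.08·log₂(0.05) = 0.34575
  −0.92·log₂(0.95) = 0.06808
H(P,Q) = 0.4138 bits.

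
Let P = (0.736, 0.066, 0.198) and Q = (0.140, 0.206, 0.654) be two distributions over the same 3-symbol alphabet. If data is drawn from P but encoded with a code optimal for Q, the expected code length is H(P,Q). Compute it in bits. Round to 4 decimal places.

H(P,Q) = −Σ p·log₂ q.
  −0.736·log₂(0.140) = 2.08766
  −0.066·log₂(0.206) = 0.15043
  −0.198·log₂(0.654) = 0.12130
H(P,Q) = 2.3594 bits.

2.3594 bits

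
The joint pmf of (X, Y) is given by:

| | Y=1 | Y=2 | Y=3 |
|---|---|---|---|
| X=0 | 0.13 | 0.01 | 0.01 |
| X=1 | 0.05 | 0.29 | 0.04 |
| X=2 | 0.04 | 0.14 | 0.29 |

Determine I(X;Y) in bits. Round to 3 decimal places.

Marginals: p(X) = (0.1500, 0.3800, 0.4700), p(Y) = (0.2200, 0.4400, 0.3400).
I(X;Y) = H(X) + H(Y) − H(X,Y).
H(X) = 1.4530, H(Y) = 1.5309, H(X,Y) = 2.5360.
I(X;Y) = 1.4530 + 1.5309 − 2.5360 = 0.448 bits.

0.448 bits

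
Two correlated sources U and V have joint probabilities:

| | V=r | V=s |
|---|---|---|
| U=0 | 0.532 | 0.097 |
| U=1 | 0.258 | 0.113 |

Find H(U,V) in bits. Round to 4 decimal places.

H(U,V) = −Σ p(x,y)·log₂ p(x,y) over all 4 cells.
  cell (0,r): −0.532·log₂0.532 = 0.48439
  cell (0,s): −0.097·log₂0.097 = 0.32649
  cell (1,r): −0.258·log₂0.258 = 0.50428
  cell (1,s): −0.113·log₂0.113 = 0.35545
Sum = 1.6706 bits.

1.6706 bits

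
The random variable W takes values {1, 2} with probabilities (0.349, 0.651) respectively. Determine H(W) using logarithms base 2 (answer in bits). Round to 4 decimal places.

H(W) = −Σ p·log₂ p.
  −(0.349)·log₂(0.349) = 0.53003
  −(0.651)·log₂(0.651) = 0.40315
Sum: 0.53003 + 0.40315 = 0.9332 bits.

0.9332 bits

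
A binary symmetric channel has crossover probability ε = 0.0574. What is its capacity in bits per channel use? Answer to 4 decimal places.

Binary symmetric channel: C = 1 − h₂(ε) where h₂ is the binary entropy function.
h₂(0.0574) = −0.0574·log₂0.0574 − 0.9426·log₂0.9426 = 0.3170.
C = 1 − 0.3170 = 0.6830 bits per channel use.

0.6830 bits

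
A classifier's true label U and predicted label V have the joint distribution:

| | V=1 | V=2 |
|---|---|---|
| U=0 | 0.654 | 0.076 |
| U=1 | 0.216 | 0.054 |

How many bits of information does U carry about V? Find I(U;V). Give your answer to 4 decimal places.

Marginals: p(U) = (0.7300, 0.2700), p(V) = (0.8700, 0.1300).
I(U;V) = Σ p(x,y)·log₂[p(x,y)/(p(x)p(y))].
  (0,1): 0.654·log₂(1.0298) = 0.02767
  (0,2): 0.076·log₂(0.8008) = -0.02435
  (1,1): 0.216·log₂(0.9195) = -0.02614
  (1,2): 0.054·log₂(1.5385) = 0.03356
Sum = 0.0107 bits.

0.0107 bits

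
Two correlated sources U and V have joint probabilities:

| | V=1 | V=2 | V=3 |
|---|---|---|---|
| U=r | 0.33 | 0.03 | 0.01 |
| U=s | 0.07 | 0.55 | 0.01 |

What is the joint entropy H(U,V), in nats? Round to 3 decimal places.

H(U,V) = −Σ p(x,y)·ln p(x,y) over all 6 cells.
  cell (r,1): −0.33·ln0.33 = 0.3659
  cell (r,2): −0.03·ln0.03 = 0.1052
  cell (r,3): −0.01·ln0.01 = 0.0461
  cell (s,1): −0.07·ln0.07 = 0.1861
  cell (s,2): −0.55·ln0.55 = 0.3288
  cell (s,3): −0.01·ln0.01 = 0.0461
Sum = 1.078 nats.

1.078 nats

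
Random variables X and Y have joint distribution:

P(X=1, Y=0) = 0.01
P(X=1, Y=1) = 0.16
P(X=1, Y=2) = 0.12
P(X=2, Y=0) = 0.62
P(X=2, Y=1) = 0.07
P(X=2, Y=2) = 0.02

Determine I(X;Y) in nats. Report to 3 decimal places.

0.352 nats

Marginals: p(X) = (0.2900, 0.7100), p(Y) = (0.6300, 0.2300, 0.1400).
I(X;Y) = H(X) + H(Y) − H(X,Y).
H(X) = 0.6022, H(Y) = 0.9044, H(X,Y) = 1.1545.
I(X;Y) = 0.6022 + 0.9044 − 1.1545 = 0.352 nats.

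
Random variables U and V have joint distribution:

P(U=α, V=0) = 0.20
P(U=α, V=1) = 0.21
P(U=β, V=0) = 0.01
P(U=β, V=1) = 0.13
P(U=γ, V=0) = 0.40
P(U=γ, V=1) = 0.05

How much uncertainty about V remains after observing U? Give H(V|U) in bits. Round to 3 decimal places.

0.688 bits

Chain rule: H(V|U) = H(U,V) − H(U).
Marginals: p(U) = (0.4100, 0.1400, 0.4500), p(V) = (0.6100, 0.3900).
H(U,V) = 2.1312 bits; H(U) = 1.4429 bits.
H(V|U) = 2.1312 − 1.4429 = 0.688 bits.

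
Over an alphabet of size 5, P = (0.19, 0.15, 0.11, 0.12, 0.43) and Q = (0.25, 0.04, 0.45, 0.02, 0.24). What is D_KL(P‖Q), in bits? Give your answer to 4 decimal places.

D(P‖Q) = Σ p·log₂(p/q).
  0.19·log₂(0.19/0.25) = -0.07523
  0.15·log₂(0.15/0.04) = 0.28603
  0.11·log₂(0.11/0.45) = -0.22357
  0.12·log₂(0.12/0.02) = 0.31020
  0.43·log₂(0.43/0.24) = 0.36176
D(P‖Q) = 0.6592 bits.

0.6592 bits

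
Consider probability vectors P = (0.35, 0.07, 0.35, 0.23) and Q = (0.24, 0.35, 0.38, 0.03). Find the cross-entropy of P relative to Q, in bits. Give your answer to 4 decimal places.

H(P,Q) = −Σ p·log₂ q.
  −0.35·log₂(0.24) = 0.72061
  −0.07·log₂(0.35) = 0.10602
  −0.35·log₂(0.38) = 0.48858
  −0.23·log₂(0.03) = 1.16355
H(P,Q) = 2.4788 bits.

2.4788 bits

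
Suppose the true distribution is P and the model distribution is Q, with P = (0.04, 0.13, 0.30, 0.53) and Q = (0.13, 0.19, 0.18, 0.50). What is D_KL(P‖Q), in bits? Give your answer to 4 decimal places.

D(P‖Q) = Σ p·log₂(p/q).
  0.04·log₂(0.04/0.13) = -0.06802
  0.13·log₂(0.13/0.19) = -0.07117
  0.30·log₂(0.30/0.18) = 0.22109
  0.53·log₂(0.53/0.50) = 0.04455
D(P‖Q) = 0.1265 bits.

0.1265 bits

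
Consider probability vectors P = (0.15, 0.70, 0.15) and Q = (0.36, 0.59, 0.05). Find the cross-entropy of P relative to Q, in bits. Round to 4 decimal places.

1.4022 bits

H(P,Q) = −Σ p·log₂ q.
  −0.15·log₂(0.36) = 0.22109
  −0.70·log₂(0.59) = 0.53285
  −0.15·log₂(0.05) = 0.64829
H(P,Q) = 1.4022 bits.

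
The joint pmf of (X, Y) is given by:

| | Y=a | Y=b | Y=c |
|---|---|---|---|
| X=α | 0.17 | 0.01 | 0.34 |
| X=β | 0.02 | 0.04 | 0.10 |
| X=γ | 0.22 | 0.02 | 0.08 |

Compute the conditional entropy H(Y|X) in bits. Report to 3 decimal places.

Chain rule: H(Y|X) = H(X,Y) − H(X).
Marginals: p(X) = (0.5200, 0.1600, 0.3200), p(Y) = (0.4100, 0.0700, 0.5200).
H(X,Y) = 2.5460 bits; H(X) = 1.4396 bits.
H(Y|X) = 2.5460 − 1.4396 = 1.106 bits.

1.106 bits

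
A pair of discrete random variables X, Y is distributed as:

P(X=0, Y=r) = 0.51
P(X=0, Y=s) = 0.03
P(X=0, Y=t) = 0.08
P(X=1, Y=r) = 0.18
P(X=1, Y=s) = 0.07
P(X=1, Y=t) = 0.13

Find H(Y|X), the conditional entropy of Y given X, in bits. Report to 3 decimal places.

1.077 bits

Marginals: p(X) = (0.6200, 0.3800), p(Y) = (0.6900, 0.1000, 0.2100).
H(Y|X) = Σ p(X) · H(Y|X=·).
  X=0: p=0.6200, H(Y|X=0) = 0.8244
  X=1: p=0.3800, H(Y|X=1) = 1.4896
Weighted sum = 1.077 bits.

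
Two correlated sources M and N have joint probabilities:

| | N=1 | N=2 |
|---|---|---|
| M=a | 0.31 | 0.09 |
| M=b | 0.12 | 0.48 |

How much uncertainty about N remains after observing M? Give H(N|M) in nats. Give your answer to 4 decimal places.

0.5135 nats

Chain rule: H(N|M) = H(M,N) − H(M).
Marginals: p(M) = (0.4000, 0.6000), p(N) = (0.4300, 0.5700).
H(M,N) = 1.1865 nats; H(M) = 0.6730 nats.
H(N|M) = 1.1865 − 0.6730 = 0.5135 nats.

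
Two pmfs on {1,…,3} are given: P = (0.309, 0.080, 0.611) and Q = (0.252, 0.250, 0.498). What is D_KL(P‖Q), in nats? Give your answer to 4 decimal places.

D(P‖Q) = Σ p·ln(p/q).
  0.309·ln(0.309/0.252) = 0.06301
  0.080·ln(0.080/0.250) = -0.09115
  0.611·ln(0.611/0.498) = 0.12495
D(P‖Q) = 0.0968 nats.

0.0968 nats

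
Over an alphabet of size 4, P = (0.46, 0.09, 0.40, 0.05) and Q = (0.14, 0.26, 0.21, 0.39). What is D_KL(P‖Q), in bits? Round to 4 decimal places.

D(P‖Q) = Σ p·log₂(p/q).
  0.46·log₂(0.46/0.14) = 0.78946
  0.09·log₂(0.09/0.26) = -0.13775
  0.40·log₂(0.40/0.21) = 0.37184
  0.05·log₂(0.05/0.39) = -0.14817
D(P‖Q) = 0.8754 bits.

0.8754 bits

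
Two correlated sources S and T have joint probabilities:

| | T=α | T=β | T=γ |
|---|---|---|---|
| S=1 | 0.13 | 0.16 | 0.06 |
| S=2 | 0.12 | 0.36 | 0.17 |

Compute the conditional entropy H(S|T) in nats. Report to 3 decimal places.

Chain rule: H(S|T) = H(S,T) − H(T).
Marginals: p(S) = (0.3500, 0.6500), p(T) = (0.2500, 0.5200, 0.2300).
H(S,T) = 1.6507 nats; H(T) = 1.0246 nats.
H(S|T) = 1.6507 − 1.0246 = 0.626 nats.

0.626 nats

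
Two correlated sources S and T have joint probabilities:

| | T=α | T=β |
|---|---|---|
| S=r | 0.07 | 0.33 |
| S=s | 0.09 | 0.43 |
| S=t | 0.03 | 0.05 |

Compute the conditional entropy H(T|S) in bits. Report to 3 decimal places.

0.690 bits

Marginals: p(S) = (0.4000, 0.5200, 0.0800), p(T) = (0.1900, 0.8100).
H(T|S) = Σ p(S) · H(T|S=·).
  S=r: p=0.4000, H(T|S=r) = 0.6690
  S=s: p=0.5200, H(T|S=s) = 0.6647
  S=t: p=0.0800, H(T|S=t) = 0.9544
Weighted sum = 0.690 bits.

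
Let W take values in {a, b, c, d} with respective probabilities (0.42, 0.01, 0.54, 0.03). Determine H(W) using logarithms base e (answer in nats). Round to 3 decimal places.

0.848 nats

H(W) = −Σ p·ln p.
  −(0.42)·ln(0.42) = 0.3644
  −(0.01)·ln(0.01) = 0.0461
  −(0.54)·ln(0.54) = 0.3327
  −(0.03)·ln(0.03) = 0.1052
Sum: 0.3644 + 0.0461 + 0.3327 + 0.1052 = 0.848 nats.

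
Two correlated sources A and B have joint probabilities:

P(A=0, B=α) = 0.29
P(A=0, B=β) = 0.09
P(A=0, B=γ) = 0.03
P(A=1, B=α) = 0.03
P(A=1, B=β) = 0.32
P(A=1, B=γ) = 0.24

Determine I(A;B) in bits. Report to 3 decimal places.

Marginals: p(A) = (0.4100, 0.5900), p(B) = (0.3200, 0.4100, 0.2700).
I(A;B) = H(A) + H(B) − H(A,B).
H(A) = 0.9765, H(B) = 1.5634, H(A,B) = 2.1543.
I(A;B) = 0.9765 + 1.5634 − 2.1543 = 0.386 bits.

0.386 bits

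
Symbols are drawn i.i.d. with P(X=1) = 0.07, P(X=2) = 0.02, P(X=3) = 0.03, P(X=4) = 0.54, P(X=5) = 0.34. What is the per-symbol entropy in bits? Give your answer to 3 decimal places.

1.542 bits

H(X) = −Σ p·log₂ p.
  −(0.07)·log₂(0.07) = 0.2686
  −(0.02)·log₂(0.02) = 0.1129
  −(0.03)·log₂(0.03) = 0.1518
  −(0.54)·log₂(0.54) = 0.4800
  −(0.34)·log₂(0.34) = 0.5292
Sum: 0.2686 + 0.1129 + 0.1518 + 0.4800 + 0.5292 = 1.542 bits.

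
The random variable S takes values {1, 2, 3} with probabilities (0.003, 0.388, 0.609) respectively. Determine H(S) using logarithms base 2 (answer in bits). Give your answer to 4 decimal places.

H(S) = −Σ p·log₂ p.
  −(0.003)·log₂(0.003) = 0.02514
  −(0.388)·log₂(0.388) = 0.52996
  −(0.609)·log₂(0.609) = 0.43573
Sum: 0.02514 + 0.52996 + 0.43573 = 0.9908 bits.

0.9908 bits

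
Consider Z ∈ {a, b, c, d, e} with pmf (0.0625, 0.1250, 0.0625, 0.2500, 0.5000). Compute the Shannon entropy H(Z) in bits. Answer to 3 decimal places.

H(Z) = −Σ p·log₂ p.
  −(0.0625)·log₂(0.0625) = 0.2500
  −(0.1250)·log₂(0.1250) = 0.3750
  −(0.0625)·log₂(0.0625) = 0.2500
  −(0.2500)·log₂(0.2500) = 0.5000
  −(0.5000)·log₂(0.5000) = 0.5000
Sum: 0.2500 + 0.3750 + 0.2500 + 0.5000 + 0.5000 = 1.875 bits.

1.875 bits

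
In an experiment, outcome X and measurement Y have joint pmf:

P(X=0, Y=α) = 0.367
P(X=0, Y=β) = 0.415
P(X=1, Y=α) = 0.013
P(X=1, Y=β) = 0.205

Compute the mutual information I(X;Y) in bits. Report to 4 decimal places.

0.1071 bits

Marginals: p(X) = (0.7820, 0.2180), p(Y) = (0.3800, 0.6200).
I(X;Y) = Σ p(x,y)·log₂[p(x,y)/(p(x)p(y))].
  (0,α): 0.367·log₂(1.2350) = 0.11177
  (0,β): 0.415·log₂(0.8560) = -0.09312
  (1,α): 0.013·log₂(0.1569) = -0.03473
  (1,β): 0.205·log₂(1.5167) = 0.12320
Sum = 0.1071 bits.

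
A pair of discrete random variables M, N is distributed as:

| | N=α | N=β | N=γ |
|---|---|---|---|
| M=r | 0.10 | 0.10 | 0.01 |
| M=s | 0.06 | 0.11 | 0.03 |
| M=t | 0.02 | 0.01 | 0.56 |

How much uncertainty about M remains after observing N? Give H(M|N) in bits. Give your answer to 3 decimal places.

0.756 bits

Chain rule: H(M|N) = H(M,N) − H(N).
Marginals: p(M) = (0.2100, 0.2000, 0.5900), p(N) = (0.1800, 0.2200, 0.6000).
H(M,N) = 2.1242 bits; H(N) = 1.3681 bits.
H(M|N) = 2.1242 − 1.3681 = 0.756 bits.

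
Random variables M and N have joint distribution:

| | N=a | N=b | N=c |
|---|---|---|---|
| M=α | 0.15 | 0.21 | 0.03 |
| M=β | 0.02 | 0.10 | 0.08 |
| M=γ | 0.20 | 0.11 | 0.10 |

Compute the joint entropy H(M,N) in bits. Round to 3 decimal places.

H(M,N) = −Σ p(x,y)·log₂ p(x,y) over all 9 cells.
  cell (α,a): −0.15·log₂0.15 = 0.4105
  cell (α,b): −0.21·log₂0.21 = 0.4728
  cell (α,c): −0.03·log₂0.03 = 0.1518
  cell (β,a): −0.02·log₂0.02 = 0.1129
  cell (β,b): −0.10·log₂0.10 = 0.3322
  cell (β,c): −0.08·log₂0.08 = 0.2915
  cell (γ,a): −0.20·log₂0.20 = 0.4644
  cell (γ,b): −0.11·log₂0.11 = 0.3503
  cell (γ,c): −0.10·log₂0.10 = 0.3322
Sum = 2.919 bits.

2.919 bits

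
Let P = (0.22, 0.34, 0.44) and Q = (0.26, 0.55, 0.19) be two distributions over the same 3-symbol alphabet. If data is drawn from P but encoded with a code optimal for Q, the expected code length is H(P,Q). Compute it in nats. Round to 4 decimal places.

1.2303 nats

H(P,Q) = −Σ p·ln q.
  −0.22·ln(0.26) = 0.29636
  −0.34·ln(0.55) = 0.20326
  −0.44·ln(0.19) = 0.73072
H(P,Q) = 1.2303 nats.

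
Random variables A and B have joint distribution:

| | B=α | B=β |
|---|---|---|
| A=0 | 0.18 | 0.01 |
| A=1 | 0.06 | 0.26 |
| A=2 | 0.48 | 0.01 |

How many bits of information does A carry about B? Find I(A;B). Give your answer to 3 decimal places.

0.506 bits

Marginals: p(A) = (0.1900, 0.3200, 0.4900), p(B) = (0.7200, 0.2800).
I(A;B) = H(A) + H(B) − H(A,B).
H(A) = 1.4855, H(B) = 0.8555, H(A,B) = 1.8353.
I(A;B) = 1.4855 + 0.8555 − 1.8353 = 0.506 bits.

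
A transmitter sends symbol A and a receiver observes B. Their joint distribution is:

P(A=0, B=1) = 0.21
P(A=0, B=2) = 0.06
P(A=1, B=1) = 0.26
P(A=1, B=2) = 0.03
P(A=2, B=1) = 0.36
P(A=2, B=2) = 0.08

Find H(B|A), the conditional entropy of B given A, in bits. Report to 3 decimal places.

Chain rule: H(B|A) = H(A,B) − H(A).
Marginals: p(A) = (0.2700, 0.2900, 0.4400), p(B) = (0.8300, 0.1700).
H(A,B) = 2.1955 bits; H(A) = 1.5491 bits.
H(B|A) = 2.1955 − 1.5491 = 0.646 bits.

0.646 bits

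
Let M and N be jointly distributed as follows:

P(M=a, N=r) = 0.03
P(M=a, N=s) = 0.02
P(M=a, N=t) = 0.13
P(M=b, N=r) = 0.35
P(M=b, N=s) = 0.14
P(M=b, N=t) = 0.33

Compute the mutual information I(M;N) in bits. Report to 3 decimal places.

0.047 bits

Marginals: p(M) = (0.1800, 0.8200), p(N) = (0.3800, 0.1600, 0.4600).
I(M;N) = H(M) + H(N) − H(M,N).
H(M) = 0.6801, H(N) = 1.4688, H(M,N) = 2.1023.
I(M;N) = 0.6801 + 1.4688 − 2.1023 = 0.047 bits.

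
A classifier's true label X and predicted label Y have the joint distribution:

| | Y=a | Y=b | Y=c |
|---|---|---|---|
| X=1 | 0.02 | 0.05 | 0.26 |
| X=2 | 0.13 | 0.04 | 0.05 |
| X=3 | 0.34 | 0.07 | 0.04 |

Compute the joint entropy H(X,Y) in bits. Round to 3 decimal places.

H(X,Y) = −Σ p(x,y)·log₂ p(x,y) over all 9 cells.
  cell (1,a): −0.02·log₂0.02 = 0.1129
  cell (1,b): −0.05·log₂0.05 = 0.2161
  cell (1,c): −0.26·log₂0.26 = 0.5053
  cell (2,a): −0.13·log₂0.13 = 0.3826
  cell (2,b): −0.04·log₂0.04 = 0.1858
  cell (2,c): −0.05·log₂0.05 = 0.2161
  cell (3,a): −0.34·log₂0.34 = 0.5292
  cell (3,b): −0.07·log₂0.07 = 0.2686
  cell (3,c): −0.04·log₂0.04 = 0.1858
Sum = 2.602 bits.

2.602 bits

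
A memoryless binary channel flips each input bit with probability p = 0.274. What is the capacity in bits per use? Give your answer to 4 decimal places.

0.1529 bits

Binary symmetric channel: C = 1 − h₂(ε) where h₂ is the binary entropy function.
h₂(0.274) = −0.274·log₂0.274 − 0.726·log₂0.726 = 0.8471.
C = 1 − 0.8471 = 0.1529 bits per channel use.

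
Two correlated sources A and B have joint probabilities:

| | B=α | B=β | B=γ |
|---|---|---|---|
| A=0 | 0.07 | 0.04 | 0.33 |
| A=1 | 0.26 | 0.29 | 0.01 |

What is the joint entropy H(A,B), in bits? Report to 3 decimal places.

2.072 bits

H(A,B) = −Σ p(x,y)·log₂ p(x,y) over all 6 cells.
  cell (0,α): −0.07·log₂0.07 = 0.2686
  cell (0,β): −0.04·log₂0.04 = 0.1858
  cell (0,γ): −0.33·log₂0.33 = 0.5278
  cell (1,α): −0.26·log₂0.26 = 0.5053
  cell (1,β): −0.29·log₂0.29 = 0.5179
  cell (1,γ): −0.01·log₂0.01 = 0.0664
Sum = 2.072 bits.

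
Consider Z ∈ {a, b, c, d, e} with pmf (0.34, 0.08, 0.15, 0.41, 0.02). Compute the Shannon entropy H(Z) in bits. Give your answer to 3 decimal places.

H(Z) = −Σ p·log₂ p.
  −(0.34)·log₂(0.34) = 0.5292
  −(0.08)·log₂(0.08) = 0.2915
  −(0.15)·log₂(0.15) = 0.4105
  −(0.41)·log₂(0.41) = 0.5274
  −(0.02)·log₂(0.02) = 0.1129
Sum: 0.5292 + 0.2915 + 0.4105 + 0.5274 + 0.1129 = 1.871 bits.

1.871 bits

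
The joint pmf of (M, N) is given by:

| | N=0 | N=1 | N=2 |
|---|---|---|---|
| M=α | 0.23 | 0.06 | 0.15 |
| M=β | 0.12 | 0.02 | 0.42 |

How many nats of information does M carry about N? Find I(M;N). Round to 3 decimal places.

Marginals: p(M) = (0.4400, 0.5600), p(N) = (0.3500, 0.0800, 0.5700).
I(M;N) = H(M) + H(N) − H(M,N).
H(M) = 0.6859, H(N) = 0.8899, H(M,N) = 1.4884.
I(M;N) = 0.6859 + 0.8899 − 1.4884 = 0.087 nats.

0.087 nats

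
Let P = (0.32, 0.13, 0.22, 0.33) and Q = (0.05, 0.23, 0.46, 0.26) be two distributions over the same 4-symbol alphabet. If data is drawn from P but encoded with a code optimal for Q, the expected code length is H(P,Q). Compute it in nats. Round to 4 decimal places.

1.7651 nats

H(P,Q) = −Σ p·ln q.
  −0.32·ln(0.05) = 0.95863
  −0.13·ln(0.23) = 0.19106
  −0.22·ln(0.46) = 0.17084
  −0.33·ln(0.26) = 0.44453
H(P,Q) = 1.7651 nats.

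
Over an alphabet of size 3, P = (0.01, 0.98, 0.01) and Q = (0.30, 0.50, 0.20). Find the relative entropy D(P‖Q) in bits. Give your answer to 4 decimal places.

D(P‖Q) = Σ p·log₂(p/q).
  0.01·log₂(0.01/0.30) = -0.04907
  0.98·log₂(0.98/0.50) = 0.95144
  0.01·log₂(0.01/0.20) = -0.04322
D(P‖Q) = 0.8591 bits.

0.8591 bits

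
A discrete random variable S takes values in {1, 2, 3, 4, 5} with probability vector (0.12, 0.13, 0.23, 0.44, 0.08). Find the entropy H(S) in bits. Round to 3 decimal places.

2.050 bits

H(S) = −Σ p·log₂ p.
  −(0.12)·log₂(0.12) = 0.3671
  −(0.13)·log₂(0.13) = 0.3826
  −(0.23)·log₂(0.23) = 0.4877
  −(0.44)·log₂(0.44) = 0.5211
  −(0.08)·log₂(0.08) = 0.2915
Sum: 0.3671 + 0.3826 + 0.4877 + 0.5211 + 0.2915 = 2.050 bits.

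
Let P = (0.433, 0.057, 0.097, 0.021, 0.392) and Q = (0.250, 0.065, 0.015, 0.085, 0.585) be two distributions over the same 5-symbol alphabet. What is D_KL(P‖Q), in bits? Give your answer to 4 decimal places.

D(P‖Q) = Σ p·log₂(p/q).
  0.433·log₂(0.433/0.250) = 0.34313
  0.057·log₂(0.057/0.065) = -0.01080
  0.097·log₂(0.097/0.015) = 0.26122
  0.021·log₂(0.021/0.085) = -0.04236
  0.392·log₂(0.392/0.585) = -0.22641
D(P‖Q) = 0.3248 bits.

0.3248 bits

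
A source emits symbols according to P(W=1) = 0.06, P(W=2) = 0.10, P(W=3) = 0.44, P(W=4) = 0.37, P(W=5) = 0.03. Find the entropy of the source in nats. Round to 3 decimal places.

H(W) = −Σ p·ln p.
  −(0.06)·ln(0.06) = 0.1688
  −(0.10)·ln(0.10) = 0.2303
  −(0.44)·ln(0.44) = 0.3612
  −(0.37)·ln(0.37) = 0.3679
  −(0.03)·ln(0.03) = 0.1052
Sum: 0.1688 + 0.2303 + 0.3612 + 0.3679 + 0.1052 = 1.233 nats.

1.233 nats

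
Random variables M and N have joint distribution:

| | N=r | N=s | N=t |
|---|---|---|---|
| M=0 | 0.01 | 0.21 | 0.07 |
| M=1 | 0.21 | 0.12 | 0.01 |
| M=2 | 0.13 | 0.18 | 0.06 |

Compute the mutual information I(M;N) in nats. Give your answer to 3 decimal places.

Marginals: p(M) = (0.2900, 0.3400, 0.3700), p(N) = (0.3500, 0.5100, 0.1400).
I(M;N) = Σ p(x,y)·ln[p(x,y)/(p(x)p(y))].
  (0,r): 0.01·ln(0.0985) = -0.0232
  (0,s): 0.21·ln(1.4199) = 0.0736
  (0,t): 0.07·ln(1.7241) = 0.0381
  (1,r): 0.21·ln(1.7647) = 0.1193
  (1,s): 0.12·ln(0.6920) = -0.0442
  (1,t): 0.01·ln(0.2101) = -0.0156
  (2,r): 0.13·ln(1.0039) = 0.0005
  (2,s): 0.18·ln(0.9539) = -0.0085
  (2,t): 0.06·ln(1.1583) = 0.0088
Sum = 0.149 nats.

0.149 nats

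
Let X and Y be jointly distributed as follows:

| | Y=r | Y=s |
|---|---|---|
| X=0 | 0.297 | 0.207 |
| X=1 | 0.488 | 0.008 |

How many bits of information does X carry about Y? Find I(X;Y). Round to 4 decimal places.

0.1995 bits

Marginals: p(X) = (0.5040, 0.4960), p(Y) = (0.7850, 0.2150).
I(X;Y) = H(X) + H(Y) − H(X,Y).
H(X) = 1.0000, H(Y) = 0.7509, H(X,Y) = 1.5514.
I(X;Y) = 1.0000 + 0.7509 − 1.5514 = 0.1995 bits.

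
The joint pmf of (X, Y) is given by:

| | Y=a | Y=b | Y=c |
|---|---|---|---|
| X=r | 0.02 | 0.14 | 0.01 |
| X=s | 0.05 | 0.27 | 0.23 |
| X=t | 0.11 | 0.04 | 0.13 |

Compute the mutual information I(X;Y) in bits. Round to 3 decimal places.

Marginals: p(X) = (0.1700, 0.5500, 0.2800), p(Y) = (0.1800, 0.4500, 0.3700).
I(X;Y) = Σ p(x,y)·log₂[p(x,y)/(p(x)p(y))].
  (r,a): 0.02·log₂(0.6536) = -0.0123
  (r,b): 0.14·log₂(1.8301) = 0.1221
  (r,c): 0.01·log₂(0.1590) = -0.0265
  (s,a): 0.05·log₂(0.5051) = -0.0493
  (s,b): 0.27·log₂(1.0909) = 0.0339
  (s,c): 0.23·log₂(1.1302) = 0.0406
  (t,a): 0.11·log₂(2.1825) = 0.1239
  (t,b): 0.04·log₂(0.3175) = -0.0662
  (t,c): 0.13·log₂(1.2548) = 0.0426
Sum = 0.209 bits.

0.209 bits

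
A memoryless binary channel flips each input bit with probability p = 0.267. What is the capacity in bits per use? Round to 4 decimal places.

Binary symmetric channel: C = 1 − h₂(ε) where h₂ is the binary entropy function.
h₂(0.267) = −0.267·log₂0.267 − 0.733·log₂0.733 = 0.8371.
C = 1 − 0.8371 = 0.1629 bits per channel use.

0.1629 bits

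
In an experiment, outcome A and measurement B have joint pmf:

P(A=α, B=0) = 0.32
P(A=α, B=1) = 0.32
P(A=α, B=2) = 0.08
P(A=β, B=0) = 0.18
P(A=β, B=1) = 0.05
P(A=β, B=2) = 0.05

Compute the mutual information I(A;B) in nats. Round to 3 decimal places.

Marginals: p(A) = (0.7200, 0.2800), p(B) = (0.5000, 0.3700, 0.1300).
I(A;B) = Σ p(x,y)·ln[p(x,y)/(p(x)p(y))].
  (α,0): 0.32·ln(0.8889) = -0.0377
  (α,1): 0.32·ln(1.2012) = 0.0587
  (α,2): 0.08·ln(0.8547) = -0.0126
  (β,0): 0.18·ln(1.2857) = 0.0452
  (β,1): 0.05·ln(0.4826) = -0.0364
  (β,2): 0.05·ln(1.3736) = 0.0159
Sum = 0.033 nats.

0.033 nats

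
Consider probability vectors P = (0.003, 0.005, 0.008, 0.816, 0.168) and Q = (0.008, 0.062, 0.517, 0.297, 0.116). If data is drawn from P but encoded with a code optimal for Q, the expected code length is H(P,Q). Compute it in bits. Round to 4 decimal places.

1.9999 bits

H(P,Q) = −Σ p·log₂ q.
  −0.003·log₂(0.008) = 0.02090
  −0.005·log₂(0.062) = 0.02006
  −0.008·log₂(0.517) = 0.00761
  −0.816·log₂(0.297) = 1.42920
  −0.168·log₂(0.116) = 0.52211
H(P,Q) = 1.9999 bits.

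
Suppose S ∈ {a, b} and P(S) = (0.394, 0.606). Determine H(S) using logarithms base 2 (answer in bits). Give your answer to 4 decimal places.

H(S) = −Σ p·log₂ p.
  −(0.394)·log₂(0.394) = 0.52943
  −(0.606)·log₂(0.606) = 0.43790
Sum: 0.52943 + 0.43790 = 0.9673 bits.

0.9673 bits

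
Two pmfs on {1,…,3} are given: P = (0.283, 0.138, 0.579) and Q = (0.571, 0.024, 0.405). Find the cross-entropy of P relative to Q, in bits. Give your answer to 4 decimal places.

H(P,Q) = −Σ p·log₂ q.
  −0.283·log₂(0.571) = 0.22879
  −0.138·log₂(0.024) = 0.74255
  −0.579·log₂(0.405) = 0.75502
H(P,Q) = 1.7264 bits.

1.7264 bits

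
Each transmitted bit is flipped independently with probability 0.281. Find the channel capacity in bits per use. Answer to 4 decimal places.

0.1432 bits

Binary symmetric channel: C = 1 − h₂(ε) where h₂ is the binary entropy function.
h₂(0.281) = −0.281·log₂0.281 − 0.719·log₂0.719 = 0.8568.
C = 1 − 0.8568 = 0.1432 bits per channel use.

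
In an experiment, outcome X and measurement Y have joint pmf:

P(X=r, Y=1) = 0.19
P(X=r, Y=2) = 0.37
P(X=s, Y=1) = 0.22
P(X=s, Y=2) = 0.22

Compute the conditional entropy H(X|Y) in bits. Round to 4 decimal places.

0.9706 bits

Chain rule: H(X|Y) = H(X,Y) − H(Y).
Marginals: p(X) = (0.5600, 0.4400), p(Y) = (0.4100, 0.5900).
H(X,Y) = 1.9471 bits; H(Y) = 0.9765 bits.
H(X|Y) = 1.9471 − 0.9765 = 0.9706 bits.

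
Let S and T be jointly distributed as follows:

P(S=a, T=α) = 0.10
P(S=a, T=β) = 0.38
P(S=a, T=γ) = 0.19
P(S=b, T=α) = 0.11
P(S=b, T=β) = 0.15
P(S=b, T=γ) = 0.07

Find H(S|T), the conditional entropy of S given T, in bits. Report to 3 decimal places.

Chain rule: H(S|T) = H(S,T) − H(T).
Marginals: p(S) = (0.6700, 0.3300), p(T) = (0.2100, 0.5300, 0.2600).
H(S,T) = 2.3473 bits; H(T) = 1.4636 bits.
H(S|T) = 2.3473 − 1.4636 = 0.884 bits.

0.884 bits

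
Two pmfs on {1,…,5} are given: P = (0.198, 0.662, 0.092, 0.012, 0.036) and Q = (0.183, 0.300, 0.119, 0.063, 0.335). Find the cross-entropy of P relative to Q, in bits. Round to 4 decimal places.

2.0222 bits

H(P,Q) = −Σ p·log₂ q.
  −0.198·log₂(0.183) = 0.48512
  −0.662·log₂(0.300) = 1.14987
  −0.092·log₂(0.119) = 0.28253
  −0.012·log₂(0.063) = 0.04786
  −0.036·log₂(0.335) = 0.05680
H(P,Q) = 2.0222 bits.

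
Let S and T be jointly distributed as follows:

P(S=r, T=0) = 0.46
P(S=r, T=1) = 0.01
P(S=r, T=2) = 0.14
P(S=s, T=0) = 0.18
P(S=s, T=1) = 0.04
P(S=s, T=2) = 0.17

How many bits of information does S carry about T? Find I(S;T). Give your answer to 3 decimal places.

0.072 bits

Marginals: p(S) = (0.6100, 0.3900), p(T) = (0.6400, 0.0500, 0.3100).
I(S;T) = H(S) + H(T) − H(S,T).
H(S) = 0.9648, H(T) = 1.1520, H(S,T) = 2.0445.
I(S;T) = 0.9648 + 1.1520 − 2.0445 = 0.072 bits.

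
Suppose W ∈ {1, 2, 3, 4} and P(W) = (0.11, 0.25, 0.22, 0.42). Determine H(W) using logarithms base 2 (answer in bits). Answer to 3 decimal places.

1.857 bits

H(W) = −Σ p·log₂ p.
  −(0.11)·log₂(0.11) = 0.3503
  −(0.25)·log₂(0.25) = 0.5000
  −(0.22)·log₂(0.22) = 0.4806
  −(0.42)·log₂(0.42) = 0.5256
Sum: 0.3503 + 0.5000 + 0.4806 + 0.5256 = 1.857 bits.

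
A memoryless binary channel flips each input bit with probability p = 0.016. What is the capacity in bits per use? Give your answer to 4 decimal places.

Binary symmetric channel: C = 1 − h₂(ε) where h₂ is the binary entropy function.
h₂(0.016) = −0.016·log₂0.016 − 0.984·log₂0.984 = 0.1184.
C = 1 − 0.1184 = 0.8816 bits per channel use.

0.8816 bits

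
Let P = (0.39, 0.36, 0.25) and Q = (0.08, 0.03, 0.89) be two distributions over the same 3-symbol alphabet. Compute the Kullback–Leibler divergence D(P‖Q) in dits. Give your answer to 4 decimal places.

D(P‖Q) = Σ p·log₁₀(p/q).
  0.39·log₁₀(0.39/0.08) = 0.26831
  0.36·log₁₀(0.36/0.03) = 0.38851
  0.25·log₁₀(0.25/0.89) = -0.13786
D(P‖Q) = 0.5190 dits.

0.5190 dits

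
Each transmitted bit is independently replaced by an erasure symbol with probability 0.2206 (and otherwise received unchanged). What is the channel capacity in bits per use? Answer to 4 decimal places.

Binary erasure channel: capacity C = 1 − ε.
C = 1 − 0.2206 = 0.7794 bits per channel use.

0.7794 bits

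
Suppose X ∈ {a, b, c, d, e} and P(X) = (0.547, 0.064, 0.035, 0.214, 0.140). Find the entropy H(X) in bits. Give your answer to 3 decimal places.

H(X) = −Σ p·log₂ p.
  −(0.547)·log₂(0.547) = 0.4761
  −(0.064)·log₂(0.064) = 0.2538
  −(0.035)·log₂(0.035) = 0.1693
  −(0.214)·log₂(0.214) = 0.4760
  −(0.140)·log₂(0.140) = 0.3971
Sum: 0.4761 + 0.2538 + 0.1693 + 0.4760 + 0.3971 = 1.772 bits.

1.772 bits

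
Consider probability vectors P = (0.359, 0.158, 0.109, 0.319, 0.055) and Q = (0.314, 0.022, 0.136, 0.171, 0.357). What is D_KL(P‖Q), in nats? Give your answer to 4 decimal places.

D(P‖Q) = Σ p·ln(p/q).
  0.359·ln(0.359/0.314) = 0.04808
  0.158·ln(0.158/0.022) = 0.31151
  0.109·ln(0.109/0.136) = -0.02412
  0.319·ln(0.319/0.171) = 0.19891
  0.055·ln(0.055/0.357) = -0.10287
D(P‖Q) = 0.4315 nats.

0.4315 nats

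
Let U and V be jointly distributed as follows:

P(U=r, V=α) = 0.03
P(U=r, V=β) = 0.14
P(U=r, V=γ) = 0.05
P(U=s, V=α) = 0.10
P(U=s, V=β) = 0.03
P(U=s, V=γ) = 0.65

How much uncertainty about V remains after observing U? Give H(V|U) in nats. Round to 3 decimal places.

0.619 nats

Chain rule: H(V|U) = H(U,V) − H(U).
Marginals: p(U) = (0.2200, 0.7800), p(V) = (0.1300, 0.1700, 0.7000).
H(U,V) = 1.1457 nats; H(U) = 0.5269 nats.
H(V|U) = 1.1457 − 0.5269 = 0.619 nats.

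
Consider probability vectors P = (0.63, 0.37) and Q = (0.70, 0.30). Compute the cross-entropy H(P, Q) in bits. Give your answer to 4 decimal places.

0.9669 bits

H(P,Q) = −Σ p·log₂ q.
  −0.63·log₂(0.70) = 0.32418
  −0.37·log₂(0.30) = 0.64268
H(P,Q) = 0.9669 bits.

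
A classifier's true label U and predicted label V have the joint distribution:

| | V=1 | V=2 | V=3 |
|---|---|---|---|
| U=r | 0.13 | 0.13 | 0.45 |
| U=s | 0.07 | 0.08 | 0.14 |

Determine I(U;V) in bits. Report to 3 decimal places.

0.014 bits

Marginals: p(U) = (0.7100, 0.2900), p(V) = (0.2000, 0.2100, 0.5900).
I(U;V) = Σ p(x,y)·log₂[p(x,y)/(p(x)p(y))].
  (r,1): 0.13·log₂(0.9155) = -0.0166
  (r,2): 0.13·log₂(0.8719) = -0.0257
  (r,3): 0.45·log₂(1.0742) = 0.0465
  (s,1): 0.07·log₂(1.2069) = 0.0190
  (s,2): 0.08·log₂(1.3136) = 0.0315
  (s,3): 0.14·log₂(0.8182) = -0.0405
Sum = 0.014 bits.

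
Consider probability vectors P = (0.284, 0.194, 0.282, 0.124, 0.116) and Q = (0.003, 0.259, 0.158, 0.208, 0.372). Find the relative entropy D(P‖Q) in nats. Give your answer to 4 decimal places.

1.2003 nats

D(P‖Q) = Σ p·ln(p/q).
  0.284·ln(0.284/0.003) = 1.29230
  0.194·ln(0.194/0.259) = -0.05606
  0.282·ln(0.282/0.158) = 0.16337
  0.124·ln(0.124/0.208) = -0.06414
  0.116·ln(0.116/0.372) = -0.13518
D(P‖Q) = 1.2003 nats.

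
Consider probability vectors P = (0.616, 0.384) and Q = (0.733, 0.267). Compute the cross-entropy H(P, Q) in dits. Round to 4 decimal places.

0.3033 dits

H(P,Q) = −Σ p·log₁₀ q.
  −0.616·log₁₀(0.733) = 0.08310
  −0.384·log₁₀(0.267) = 0.22022
H(P,Q) = 0.3033 dits.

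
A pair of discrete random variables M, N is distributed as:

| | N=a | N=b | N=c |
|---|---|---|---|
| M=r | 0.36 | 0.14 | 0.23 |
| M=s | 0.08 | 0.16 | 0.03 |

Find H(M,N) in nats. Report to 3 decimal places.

1.582 nats

H(M,N) = −Σ p(x,y)·ln p(x,y) over all 6 cells.
  cell (r,a): −0.36·ln0.36 = 0.3678
  cell (r,b): −0.14·ln0.14 = 0.2753
  cell (r,c): −0.23·ln0.23 = 0.3380
  cell (s,a): −0.08·ln0.08 = 0.2021
  cell (s,b): −0.16·ln0.16 = 0.2932
  cell (s,c): −0.03·ln0.03 = 0.1052
Sum = 1.582 nats.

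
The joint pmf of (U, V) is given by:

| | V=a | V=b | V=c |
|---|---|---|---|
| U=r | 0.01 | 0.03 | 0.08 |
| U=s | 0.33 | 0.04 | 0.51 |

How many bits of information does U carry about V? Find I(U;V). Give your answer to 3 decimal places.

Marginals: p(U) = (0.1200, 0.8800), p(V) = (0.3400, 0.0700, 0.5900).
I(U;V) = H(U) + H(V) − H(U,V).
H(U) = 0.5294, H(V) = 1.2468, H(U,V) = 1.7187.
I(U;V) = 0.5294 + 1.2468 − 1.7187 = 0.057 bits.

0.057 bits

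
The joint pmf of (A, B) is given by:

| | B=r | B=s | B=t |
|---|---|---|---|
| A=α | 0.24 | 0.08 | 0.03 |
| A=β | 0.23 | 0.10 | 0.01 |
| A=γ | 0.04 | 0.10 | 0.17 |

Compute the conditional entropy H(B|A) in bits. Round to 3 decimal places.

1.193 bits

Chain rule: H(B|A) = H(A,B) − H(A).
Marginals: p(A) = (0.3500, 0.3400, 0.3100), p(B) = (0.5100, 0.2800, 0.2100).
H(A,B) = 2.7762 bits; H(A) = 1.5831 bits.
H(B|A) = 2.7762 − 1.5831 = 1.193 bits.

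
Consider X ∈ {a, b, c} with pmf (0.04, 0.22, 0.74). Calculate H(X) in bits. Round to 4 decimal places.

H(X) = −Σ p·log₂ p.
  −(0.04)·log₂(0.04) = 0.18575
  −(0.22)·log₂(0.22) = 0.48057
  −(0.74)·log₂(0.74) = 0.32146
Sum: 0.18575 + 0.48057 + 0.32146 = 0.9878 bits.

0.9878 bits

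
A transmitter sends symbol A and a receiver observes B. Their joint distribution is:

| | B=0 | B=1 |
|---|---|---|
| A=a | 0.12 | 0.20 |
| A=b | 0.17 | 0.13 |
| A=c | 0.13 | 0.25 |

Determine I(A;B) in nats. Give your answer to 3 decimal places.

Marginals: p(A) = (0.3200, 0.3000, 0.3800), p(B) = (0.4200, 0.5800).
I(A;B) = H(A) + H(B) − H(A,B).
H(A) = 1.0935, H(B) = 0.6803, H(A,B) = 1.7546.
I(A;B) = 1.0935 + 0.6803 − 1.7546 = 0.019 nats.

0.019 nats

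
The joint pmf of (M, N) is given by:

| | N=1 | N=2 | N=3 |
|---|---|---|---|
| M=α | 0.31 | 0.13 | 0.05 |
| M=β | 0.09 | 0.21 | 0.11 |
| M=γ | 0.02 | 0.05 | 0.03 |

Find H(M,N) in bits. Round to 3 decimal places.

H(M,N) = −Σ p(x,y)·log₂ p(x,y) over all 9 cells.
  cell (α,1): −0.31·log₂0.31 = 0.5238
  cell (α,2): −0.13·log₂0.13 = 0.3826
  cell (α,3): −0.05·log₂0.05 = 0.2161
  cell (β,1): −0.09·log₂0.09 = 0.3127
  cell (β,2): −0.21·log₂0.21 = 0.4728
  cell (β,3): −0.11·log₂0.11 = 0.3503
  cell (γ,1): −0.02·log₂0.02 = 0.1129
  cell (γ,2): −0.05·log₂0.05 = 0.2161
  cell (γ,3): −0.03·log₂0.03 = 0.1518
Sum = 2.739 bits.

2.739 bits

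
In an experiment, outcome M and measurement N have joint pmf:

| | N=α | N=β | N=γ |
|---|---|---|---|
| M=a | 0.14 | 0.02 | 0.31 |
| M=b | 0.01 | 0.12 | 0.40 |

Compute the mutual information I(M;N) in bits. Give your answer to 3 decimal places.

Marginals: p(M) = (0.4700, 0.5300), p(N) = (0.1500, 0.1400, 0.7100).
I(M;N) = Σ p(x,y)·log₂[p(x,y)/(p(x)p(y))].
  (a,α): 0.14·log₂(1.9858) = 0.1386
  (a,β): 0.02·log₂(0.3040) = -0.0344
  (a,γ): 0.31·log₂(0.9290) = -0.0329
  (b,α): 0.01·log₂(0.1258) = -0.0299
  (b,β): 0.12·log₂(1.6173) = 0.0832
  (b,γ): 0.40·log₂(1.0630) = 0.0352
Sum = 0.160 bits.

0.160 bits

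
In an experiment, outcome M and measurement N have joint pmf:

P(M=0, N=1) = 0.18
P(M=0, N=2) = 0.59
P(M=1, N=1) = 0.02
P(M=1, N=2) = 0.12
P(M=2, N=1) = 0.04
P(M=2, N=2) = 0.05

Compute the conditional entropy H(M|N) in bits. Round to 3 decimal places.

0.981 bits

Chain rule: H(M|N) = H(M,N) − H(N).
Marginals: p(M) = (0.7700, 0.1400, 0.0900), p(N) = (0.2400, 0.7600).
H(M,N) = 1.7762 bits; H(N) = 0.7950 bits.
H(M|N) = 1.7762 − 0.7950 = 0.981 bits.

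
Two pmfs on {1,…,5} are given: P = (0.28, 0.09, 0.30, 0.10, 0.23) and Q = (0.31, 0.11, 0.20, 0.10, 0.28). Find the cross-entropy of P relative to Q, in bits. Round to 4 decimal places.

2.2109 bits

H(P,Q) = −Σ p·log₂ q.
  −0.28·log₂(0.31) = 0.47310
  −0.09·log₂(0.11) = 0.28660
  −0.30·log₂(0.20) = 0.69658
  −0.10·log₂(0.10) = 0.33219
  −0.23·log₂(0.28) = 0.42240
H(P,Q) = 2.2109 bits.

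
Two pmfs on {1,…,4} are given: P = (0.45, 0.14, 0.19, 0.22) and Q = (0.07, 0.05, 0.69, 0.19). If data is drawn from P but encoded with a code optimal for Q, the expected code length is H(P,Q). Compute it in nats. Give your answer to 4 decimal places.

H(P,Q) = −Σ p·ln q.
  −0.45·ln(0.07) = 1.19667
  −0.14·ln(0.05) = 0.41940
  −0.19·ln(0.69) = 0.07050
  −0.22·ln(0.19) = 0.36536
H(P,Q) = 2.0519 nats.

2.0519 nats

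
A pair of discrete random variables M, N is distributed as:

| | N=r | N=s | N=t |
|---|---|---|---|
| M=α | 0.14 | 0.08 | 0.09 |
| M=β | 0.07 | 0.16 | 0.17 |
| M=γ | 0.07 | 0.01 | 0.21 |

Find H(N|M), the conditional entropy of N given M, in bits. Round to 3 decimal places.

1.365 bits

Marginals: p(M) = (0.3100, 0.4000, 0.2900), p(N) = (0.2800, 0.2500, 0.4700).
H(N|M) = Σ p(M) · H(N|M=·).
  M=α: p=0.3100, H(N|M=α) = 1.5403
  M=β: p=0.4000, H(N|M=β) = 1.4935
  M=γ: p=0.2900, H(N|M=γ) = 0.9997
Weighted sum = 1.365 bits.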